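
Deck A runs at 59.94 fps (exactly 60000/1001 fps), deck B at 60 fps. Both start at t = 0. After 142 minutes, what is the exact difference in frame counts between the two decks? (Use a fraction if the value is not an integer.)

511200/1001 frames

142 min = 8520 s.
A emits 60000/1001 × 8520 = 511200000/1001 frames; B emits 60 × 8520 = 511200.
Difference = 511200/1001 frames (≈ 510.6893); B is ahead of A.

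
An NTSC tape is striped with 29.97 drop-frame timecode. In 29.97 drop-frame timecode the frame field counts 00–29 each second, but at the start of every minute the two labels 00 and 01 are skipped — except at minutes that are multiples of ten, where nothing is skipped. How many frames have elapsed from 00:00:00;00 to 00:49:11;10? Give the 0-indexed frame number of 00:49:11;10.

Complete 10-minute blocks: 4, each 17982 frames → 71928.
Remaining 9 whole minutes in the current block: 1800 + 8 × 1798 = 16184 frames.
Within the current minute: 11 × 30 + 10 − 2 = 338 (labels ;00/;01 skipped at this minute). Total = 71928 + 16184 + 338 = 88450.

88450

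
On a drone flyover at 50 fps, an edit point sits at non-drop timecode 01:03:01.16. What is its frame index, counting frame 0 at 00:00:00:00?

Total seconds to the label: (1 × 3600 + 3 × 60 + 1) = 3781.
Frame index = 3781 × 50 + 16 = 189066.

frame 189066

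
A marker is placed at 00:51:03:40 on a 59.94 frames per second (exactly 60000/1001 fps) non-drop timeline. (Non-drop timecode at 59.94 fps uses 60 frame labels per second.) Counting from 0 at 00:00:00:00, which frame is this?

frame 183820

Total seconds to the label: (0 × 3600 + 51 × 60 + 3) = 3063.
Frame index = 3063 × 60 + 40 = 183820.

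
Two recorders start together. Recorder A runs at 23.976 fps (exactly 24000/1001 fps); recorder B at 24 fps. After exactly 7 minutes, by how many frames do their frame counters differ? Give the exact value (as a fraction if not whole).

1440/143 frames

7 min = 420 s.
A emits 24000/1001 × 420 = 1440000/143 frames; B emits 24 × 420 = 10080.
Difference = 1440/143 frames (≈ 10.0699); B is ahead of A.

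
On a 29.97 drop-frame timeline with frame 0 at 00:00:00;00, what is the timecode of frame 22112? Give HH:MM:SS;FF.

Each 10-minute DF block holds 10 × 60 × 30 − 9 × 2 = 17982 frames. 22112 ÷ 17982 → 1 full block, remainder 4130.
Within the partial block the first minute is 1800 frames and each further minute 1798, so 2 further minute boundaries passed. Total skipped labels = 18 × 1 + 2 × 2 = 22.
Non-drop label index = 22112 + 22 = 22134; at 30 labels/s that is 00:12:17:24, i.e. DF 00:12:17;24.

00:12:17;24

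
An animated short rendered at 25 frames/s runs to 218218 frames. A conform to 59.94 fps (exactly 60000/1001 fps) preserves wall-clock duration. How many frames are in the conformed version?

Target frames = source frames × (target rate / source rate) = 218218 × (60000/1001)/(25) = 218218 × 2400/1001 = 523200.

523200 frames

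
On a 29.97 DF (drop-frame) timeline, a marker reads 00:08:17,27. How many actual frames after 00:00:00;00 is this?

14921

Complete 10-minute blocks: 0, each 17982 frames → 0.
Remaining 8 whole minutes in the current block: 1800 + 7 × 1798 = 14386 frames.
Within the current minute: 17 × 30 + 27 − 2 = 535 (labels ;00/;01 skipped at this minute). Total = 0 + 14386 + 535 = 14921.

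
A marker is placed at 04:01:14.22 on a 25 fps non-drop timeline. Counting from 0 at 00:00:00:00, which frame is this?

frame 361872

Total seconds to the label: (4 × 3600 + 1 × 60 + 14) = 14474.
Frame index = 14474 × 25 + 22 = 361872.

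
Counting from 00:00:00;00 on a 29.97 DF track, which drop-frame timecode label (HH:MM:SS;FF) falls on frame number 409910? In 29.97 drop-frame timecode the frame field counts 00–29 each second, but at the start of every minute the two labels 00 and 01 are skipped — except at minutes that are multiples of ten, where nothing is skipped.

03:47:57;10

Each 10-minute DF block holds 10 × 60 × 30 − 9 × 2 = 17982 frames. 409910 ÷ 17982 → 22 full blocks, remainder 14306.
Within the partial block the first minute is 1800 frames and each further minute 1798, so 7 further minute boundaries passed. Total skipped labels = 18 × 22 + 2 × 7 = 410.
Non-drop label index = 409910 + 410 = 410320; at 30 labels/s that is 03:47:57:10, i.e. DF 03:47:57;10.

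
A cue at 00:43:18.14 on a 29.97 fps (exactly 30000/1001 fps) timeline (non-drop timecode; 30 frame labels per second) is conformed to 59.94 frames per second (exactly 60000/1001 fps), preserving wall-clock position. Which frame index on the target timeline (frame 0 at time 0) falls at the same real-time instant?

Source frame index: (0×3600 + 43×60 + 18) × 30 + 14 = 77954.
Real time: 77954 / (30000/1001) = 39015977/15000 s.
Target frame: (39015977/15000) × (60000/1001) = 155908.

frame 155908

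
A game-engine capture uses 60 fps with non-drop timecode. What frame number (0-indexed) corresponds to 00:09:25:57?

frame 33957

Total seconds to the label: (0 × 3600 + 9 × 60 + 25) = 565.
Frame index = 565 × 60 + 57 = 33957.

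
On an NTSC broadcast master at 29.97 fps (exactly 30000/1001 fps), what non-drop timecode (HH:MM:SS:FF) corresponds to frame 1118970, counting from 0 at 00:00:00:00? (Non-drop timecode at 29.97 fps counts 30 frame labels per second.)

10:21:39:00

1118970 ÷ 30 = 37299 full seconds, remainder 0 frames.
37299 s = 10 h 21 min 39 s.
Timecode: 10:21:39:00.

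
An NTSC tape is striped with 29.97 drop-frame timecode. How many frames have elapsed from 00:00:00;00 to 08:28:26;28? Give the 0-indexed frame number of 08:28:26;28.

Complete 10-minute blocks: 50, each 17982 frames → 899100.
Remaining 8 whole minutes in the current block: 1800 + 7 × 1798 = 14386 frames.
Within the current minute: 26 × 30 + 28 − 2 = 806 (labels ;00/;01 skipped at this minute). Total = 899100 + 14386 + 806 = 914292.

914292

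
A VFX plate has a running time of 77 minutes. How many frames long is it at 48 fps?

221760 frames

77 min = 4620 s.
Frames = 4620 × 48 = 221760.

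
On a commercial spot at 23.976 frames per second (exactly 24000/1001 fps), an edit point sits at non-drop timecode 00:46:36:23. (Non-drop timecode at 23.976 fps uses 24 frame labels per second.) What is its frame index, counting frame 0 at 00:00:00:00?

frame 67127

Total seconds to the label: (0 × 3600 + 46 × 60 + 36) = 2796.
Frame index = 2796 × 24 + 23 = 67127.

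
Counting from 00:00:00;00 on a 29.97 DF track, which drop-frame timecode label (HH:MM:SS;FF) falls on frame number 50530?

Ten DF minutes hold 17982 frames, so frame 50530 lies in block 2 (frames 35964–53945) with 14566 frames into that block.
The block's first minute is 1800 frames and the rest 1798 each; 14566 frames reaches minute 8, so 2 × 18 + 8 × 2 = 52 labels have been skipped so far.
Adding those back, label number 50530 + 52 = 50582 at 30 labels/s is 1686 s + 2 f = 0 h 28 min 6 s frame 2, i.e. 00:28:06;02.

00:28:06;02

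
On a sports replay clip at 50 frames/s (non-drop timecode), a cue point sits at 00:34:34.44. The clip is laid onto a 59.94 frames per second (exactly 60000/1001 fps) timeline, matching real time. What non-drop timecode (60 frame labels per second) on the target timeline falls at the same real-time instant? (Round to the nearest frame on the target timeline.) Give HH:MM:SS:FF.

Source frame index: (0×3600 + 34×60 + 34) × 50 + 44 = 103744.
Real time: 103744 / (50) = 51872/25 s.
Target frame: (51872/25) × (60000/1001) = 124492800/1001 ≈ 124368.432 → 124368.
At 60 labels/s: frame 124368 → 00:34:32:48.

00:34:32:48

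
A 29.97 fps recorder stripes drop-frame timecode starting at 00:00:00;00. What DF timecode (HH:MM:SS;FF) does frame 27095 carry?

00:15:04;03

Each 10-minute DF block holds 10 × 60 × 30 − 9 × 2 = 17982 frames. 27095 ÷ 17982 → 1 full block, remainder 9113.
Within the partial block the first minute is 1800 frames and each further minute 1798, so 5 further minute boundaries passed. Total skipped labels = 18 × 1 + 2 × 5 = 28.
Non-drop label index = 27095 + 28 = 27123; at 30 labels/s that is 00:15:04:03, i.e. DF 00:15:04;03.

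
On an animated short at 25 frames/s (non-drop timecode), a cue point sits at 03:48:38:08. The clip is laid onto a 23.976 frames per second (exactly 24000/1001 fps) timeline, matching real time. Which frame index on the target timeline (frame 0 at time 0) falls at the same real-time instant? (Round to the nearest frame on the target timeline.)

Source frame index: (3×3600 + 48×60 + 38) × 25 + 8 = 342958.
Real time: 342958 / (25) = 342958/25 s.
Target frame: (342958/25) × (24000/1001) = 4275840/13 ≈ 328910.769 → 328911.

frame 328911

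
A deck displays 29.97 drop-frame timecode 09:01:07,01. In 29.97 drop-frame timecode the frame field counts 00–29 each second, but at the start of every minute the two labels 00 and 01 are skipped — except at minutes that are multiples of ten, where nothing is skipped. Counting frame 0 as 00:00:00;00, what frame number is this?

973037

As if non-drop at 30 labels/s: (9 × 3600 + 1 × 60 + 7) × 30 + 1 = 974011.
Minute boundaries passed: 541; those not divisible by 10: 541 − 54 = 487; dropped labels = 2 × 487 = 974.
Actual frame index = 974011 − 974 = 973037.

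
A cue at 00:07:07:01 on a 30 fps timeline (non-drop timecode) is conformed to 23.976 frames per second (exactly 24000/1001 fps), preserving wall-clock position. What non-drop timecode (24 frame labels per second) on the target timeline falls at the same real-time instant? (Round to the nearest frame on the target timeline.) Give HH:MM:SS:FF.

00:07:06:15

Source frame index: (0×3600 + 7×60 + 7) × 30 + 1 = 12811.
Real time: 12811 / (30) = 12811/30 s.
Target frame: (12811/30) × (24000/1001) = 10248800/1001 ≈ 10238.561 → 10239.
At 24 labels/s: frame 10239 → 00:07:06:15.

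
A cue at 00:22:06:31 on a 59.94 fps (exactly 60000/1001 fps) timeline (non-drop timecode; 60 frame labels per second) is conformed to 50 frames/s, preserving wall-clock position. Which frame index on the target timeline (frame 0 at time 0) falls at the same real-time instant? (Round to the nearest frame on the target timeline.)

frame 66392

Source frame index: (0×3600 + 22×60 + 6) × 60 + 31 = 79591.
Real time: 79591 / (60000/1001) = 79670591/60000 s.
Target frame: (79670591/60000) × (50) = 79670591/1200 ≈ 66392.159 → 66392.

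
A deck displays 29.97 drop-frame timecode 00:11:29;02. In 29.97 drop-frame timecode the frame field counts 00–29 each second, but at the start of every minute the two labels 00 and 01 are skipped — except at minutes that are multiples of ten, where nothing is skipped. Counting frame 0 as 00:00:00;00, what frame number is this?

20652

Complete 10-minute blocks: 1, each 17982 frames → 17982.
Remaining 1 whole minute in the current block: 1800 + 0 × 1798 = 1800 frames.
Within the current minute: 29 × 30 + 2 − 2 = 870 (labels ;00/;01 skipped at this minute). Total = 17982 + 1800 + 870 = 20652.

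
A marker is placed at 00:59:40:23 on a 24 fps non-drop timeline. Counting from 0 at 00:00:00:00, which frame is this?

85943

Total seconds to the label: (0 × 3600 + 59 × 60 + 40) = 3580.
Frame index = 3580 × 24 + 23 = 85943.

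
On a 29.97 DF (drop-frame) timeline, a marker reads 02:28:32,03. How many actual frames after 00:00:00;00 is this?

267095

Complete 10-minute blocks: 14, each 17982 frames → 251748.
Remaining 8 whole minutes in the current block: 1800 + 7 × 1798 = 14386 frames.
Within the current minute: 32 × 30 + 3 − 2 = 961 (labels ;00/;01 skipped at this minute). Total = 251748 + 14386 + 961 = 267095.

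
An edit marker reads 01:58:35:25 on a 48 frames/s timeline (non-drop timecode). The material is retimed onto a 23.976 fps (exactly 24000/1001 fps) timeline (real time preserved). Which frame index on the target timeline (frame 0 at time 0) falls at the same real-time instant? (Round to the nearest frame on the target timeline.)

Source frame index: (1×3600 + 58×60 + 35) × 48 + 25 = 341545.
Real time: 341545 / (48) = 341545/48 s.
Target frame: (341545/48) × (24000/1001) = 170772500/1001 ≈ 170601.898 → 170602.

frame 170602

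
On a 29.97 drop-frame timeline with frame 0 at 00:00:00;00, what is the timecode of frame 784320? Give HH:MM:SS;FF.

Ten DF minutes hold 17982 frames, so frame 784320 lies in block 43 (frames 773226–791207) with 11094 frames into that block.
The block's first minute is 1800 frames and the rest 1798 each; 11094 frames reaches minute 6, so 43 × 18 + 6 × 2 = 786 labels have been skipped so far.
Adding those back, label number 784320 + 786 = 785106 at 30 labels/s is 26170 s + 6 f = 7 h 16 min 10 s frame 6, i.e. 07:16:10;06.

07:16:10;06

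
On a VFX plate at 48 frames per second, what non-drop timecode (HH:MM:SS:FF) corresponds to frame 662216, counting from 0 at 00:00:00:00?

662216 ÷ 48 = 13796 full seconds, remainder 8 frames.
13796 s = 3 h 49 min 56 s.
Timecode: 03:49:56:08.

03:49:56:08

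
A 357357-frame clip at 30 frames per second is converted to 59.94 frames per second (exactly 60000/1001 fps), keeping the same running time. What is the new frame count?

Target frames = source frames × (target rate / source rate) = 357357 × (60000/1001)/(30) = 357357 × 2000/1001 = 714000.

714000 frames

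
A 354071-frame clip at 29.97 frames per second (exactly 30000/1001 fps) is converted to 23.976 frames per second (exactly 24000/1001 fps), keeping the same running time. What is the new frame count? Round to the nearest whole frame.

283257 frames

Frames at target rate = 354071 × (24000/1001) / (30000/1001) = 1416284/5 ≈ 283256.800.
Nearest whole frame: 283257.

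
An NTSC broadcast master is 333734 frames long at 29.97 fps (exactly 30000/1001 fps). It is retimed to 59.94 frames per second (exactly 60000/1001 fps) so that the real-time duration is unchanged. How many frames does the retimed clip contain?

667468 frames

Frames at target rate = 333734 × (60000/1001) / (30000/1001) = 667468.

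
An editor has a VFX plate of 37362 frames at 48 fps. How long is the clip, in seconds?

Running time = 37362 / (48) = 778.375 s.

778.375 seconds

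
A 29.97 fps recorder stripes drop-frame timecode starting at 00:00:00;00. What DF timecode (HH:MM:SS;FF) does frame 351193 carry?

Each 10-minute DF block holds 10 × 60 × 30 − 9 × 2 = 17982 frames. 351193 ÷ 17982 → 19 full blocks, remainder 9535.
Within the partial block the first minute is 1800 frames and each further minute 1798, so 5 further minute boundaries passed. Total skipped labels = 18 × 19 + 2 × 5 = 352.
Non-drop label index = 351193 + 352 = 351545; at 30 labels/s that is 03:15:18:05, i.e. DF 03:15:18;05.

03:15:18;05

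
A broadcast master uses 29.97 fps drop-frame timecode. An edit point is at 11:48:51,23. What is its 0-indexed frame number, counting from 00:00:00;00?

1274677

Complete 10-minute blocks: 70, each 17982 frames → 1258740.
Remaining 8 whole minutes in the current block: 1800 + 7 × 1798 = 14386 frames.
Within the current minute: 51 × 30 + 23 − 2 = 1551 (labels ;00/;01 skipped at this minute). Total = 1258740 + 14386 + 1551 = 1274677.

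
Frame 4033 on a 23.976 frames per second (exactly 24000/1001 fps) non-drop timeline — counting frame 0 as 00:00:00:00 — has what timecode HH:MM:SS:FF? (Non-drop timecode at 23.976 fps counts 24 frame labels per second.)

4033 ÷ 24 = 168 full seconds, remainder 1 frame.
168 s = 0 h 2 min 48 s.
Timecode: 00:02:48:01.

00:02:48:01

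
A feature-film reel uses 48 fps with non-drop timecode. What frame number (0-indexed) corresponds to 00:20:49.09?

frame 59961

Total seconds to the label: (0 × 3600 + 20 × 60 + 49) = 1249.
Frame index = 1249 × 48 + 9 = 59961.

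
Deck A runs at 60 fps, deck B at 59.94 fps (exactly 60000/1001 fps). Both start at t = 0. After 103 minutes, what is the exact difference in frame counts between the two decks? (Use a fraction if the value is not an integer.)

103 min = 6180 s.
A emits 60 × 6180 = 370800 frames; B emits 60000/1001 × 6180 = 370800000/1001.
Difference = 370800/1001 frames (≈ 370.4296); B is behind A.

370800/1001 frames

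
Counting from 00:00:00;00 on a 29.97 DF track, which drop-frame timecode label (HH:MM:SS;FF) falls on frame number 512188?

Each 10-minute DF block holds 10 × 60 × 30 − 9 × 2 = 17982 frames. 512188 ÷ 17982 → 28 full blocks, remainder 8692.
Within the partial block the first minute is 1800 frames and each further minute 1798, so 4 further minute boundaries passed. Total skipped labels = 18 × 28 + 2 × 4 = 512.
Non-drop label index = 512188 + 512 = 512700; at 30 labels/s that is 04:44:50:00, i.e. DF 04:44:50;00.

04:44:50;00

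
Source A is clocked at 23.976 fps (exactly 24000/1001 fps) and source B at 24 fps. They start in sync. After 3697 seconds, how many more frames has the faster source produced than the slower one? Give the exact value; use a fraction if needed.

A emits 24000/1001 × 3697 = 88728000/1001 frames; B emits 24 × 3697 = 88728.
Difference = 88728/1001 frames (≈ 88.6394); B is ahead of A.

88728/1001 frames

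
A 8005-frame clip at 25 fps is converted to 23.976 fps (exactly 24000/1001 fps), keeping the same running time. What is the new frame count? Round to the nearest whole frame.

Frames at target rate = 8005 × (24000/1001) / (25) = 7684800/1001 ≈ 7677.123.
Nearest whole frame: 7677.

7677 frames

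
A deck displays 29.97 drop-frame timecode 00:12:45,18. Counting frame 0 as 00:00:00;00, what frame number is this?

22946

As if non-drop at 30 labels/s: (0 × 3600 + 12 × 60 + 45) × 30 + 18 = 22968.
Minute boundaries passed: 12; those not divisible by 10: 12 − 1 = 11; dropped labels = 2 × 11 = 22.
Actual frame index = 22968 − 22 = 22946.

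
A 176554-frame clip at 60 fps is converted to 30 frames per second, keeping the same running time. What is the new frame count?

Target frames = source frames × (target rate / source rate) = 176554 × (30)/(60) = 176554 × 1/2 = 88277.

88277 frames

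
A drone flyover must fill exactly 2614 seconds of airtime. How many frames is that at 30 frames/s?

Frames = 2614 × 30 = 78420.

78420 frames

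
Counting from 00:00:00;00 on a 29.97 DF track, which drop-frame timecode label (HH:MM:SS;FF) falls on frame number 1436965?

Ten DF minutes hold 17982 frames, so frame 1436965 lies in block 79 (frames 1420578–1438559) with 16387 frames into that block.
The block's first minute is 1800 frames and the rest 1798 each; 16387 frames reaches minute 9, so 79 × 18 + 9 × 2 = 1440 labels have been skipped so far.
Adding those back, label number 1436965 + 1440 = 1438405 at 30 labels/s is 47946 s + 25 f = 13 h 19 min 6 s frame 25, i.e. 13:19:06;25.

13:19:06;25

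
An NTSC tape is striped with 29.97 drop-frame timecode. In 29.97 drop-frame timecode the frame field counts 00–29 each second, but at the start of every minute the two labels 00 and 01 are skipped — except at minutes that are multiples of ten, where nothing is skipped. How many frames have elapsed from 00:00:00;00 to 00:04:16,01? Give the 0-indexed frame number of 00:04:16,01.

7673

As if non-drop at 30 labels/s: (0 × 3600 + 4 × 60 + 16) × 30 + 1 = 7681.
Minute boundaries passed: 4; those not divisible by 10: 4 − 0 = 4; dropped labels = 2 × 4 = 8.
Actual frame index = 7681 − 8 = 7673.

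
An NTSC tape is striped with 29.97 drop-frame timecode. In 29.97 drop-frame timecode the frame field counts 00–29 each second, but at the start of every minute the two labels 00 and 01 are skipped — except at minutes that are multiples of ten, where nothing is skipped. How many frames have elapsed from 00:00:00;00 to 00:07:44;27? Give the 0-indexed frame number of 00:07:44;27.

13933

As if non-drop at 30 labels/s: (0 × 3600 + 7 × 60 + 44) × 30 + 27 = 13947.
Minute boundaries passed: 7; those not divisible by 10: 7 − 0 = 7; dropped labels = 2 × 7 = 14.
Actual frame index = 13947 − 14 = 13933.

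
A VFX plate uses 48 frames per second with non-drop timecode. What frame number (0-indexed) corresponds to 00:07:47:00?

22416

Total seconds to the label: (0 × 3600 + 7 × 60 + 47) = 467.
Frame index = 467 × 48 + 0 = 22416.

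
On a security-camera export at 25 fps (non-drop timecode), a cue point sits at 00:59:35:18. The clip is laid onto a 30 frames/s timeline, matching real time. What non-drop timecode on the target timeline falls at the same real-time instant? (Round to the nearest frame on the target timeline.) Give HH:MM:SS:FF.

Source frame index: (0×3600 + 59×60 + 35) × 25 + 18 = 89393.
Real time: 89393 / (25) = 89393/25 s.
Target frame: (89393/25) × (30) = 536358/5 ≈ 107271.600 → 107272.
At 30 labels/s: frame 107272 → 00:59:35:22.

00:59:35:22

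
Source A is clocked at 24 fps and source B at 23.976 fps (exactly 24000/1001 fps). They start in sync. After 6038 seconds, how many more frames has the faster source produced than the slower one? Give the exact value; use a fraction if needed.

144912/1001 frames

A emits 24 × 6038 = 144912 frames; B emits 24000/1001 × 6038 = 144912000/1001.
Difference = 144912/1001 frames (≈ 144.7672); B is behind A.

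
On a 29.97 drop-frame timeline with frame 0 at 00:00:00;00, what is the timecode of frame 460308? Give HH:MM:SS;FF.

04:15:58;28

Each 10-minute DF block holds 10 × 60 × 30 − 9 × 2 = 17982 frames. 460308 ÷ 17982 → 25 full blocks, remainder 10758.
Within the partial block the first minute is 1800 frames and each further minute 1798, so 5 further minute boundaries passed. Total skipped labels = 18 × 25 + 2 × 5 = 460.
Non-drop label index = 460308 + 460 = 460768; at 30 labels/s that is 04:15:58:28, i.e. DF 04:15:58;28.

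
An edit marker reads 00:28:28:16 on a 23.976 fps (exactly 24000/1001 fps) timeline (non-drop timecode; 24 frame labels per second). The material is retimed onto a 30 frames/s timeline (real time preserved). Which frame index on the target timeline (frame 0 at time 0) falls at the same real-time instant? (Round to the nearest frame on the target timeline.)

frame 51311

Source frame index: (0×3600 + 28×60 + 28) × 24 + 16 = 41008.
Real time: 41008 / (24000/1001) = 2565563/1500 s.
Target frame: (2565563/1500) × (30) = 2565563/50 ≈ 51311.260 → 51311.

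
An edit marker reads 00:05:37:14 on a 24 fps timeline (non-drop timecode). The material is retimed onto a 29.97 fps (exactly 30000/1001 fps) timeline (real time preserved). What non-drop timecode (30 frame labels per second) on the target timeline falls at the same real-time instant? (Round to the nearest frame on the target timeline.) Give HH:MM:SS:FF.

Source frame index: (0×3600 + 5×60 + 37) × 24 + 14 = 8102.
Real time: 8102 / (24) = 4051/12 s.
Target frame: (4051/12) × (30000/1001) = 10127500/1001 ≈ 10117.383 → 10117.
At 30 labels/s: frame 10117 → 00:05:37:07.

00:05:37:07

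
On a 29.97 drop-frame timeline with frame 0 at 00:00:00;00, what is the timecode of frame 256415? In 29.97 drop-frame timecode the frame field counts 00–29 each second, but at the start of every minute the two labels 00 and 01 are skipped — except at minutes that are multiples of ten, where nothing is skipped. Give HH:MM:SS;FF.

02:22:35;21

Each 10-minute DF block holds 10 × 60 × 30 − 9 × 2 = 17982 frames. 256415 ÷ 17982 → 14 full blocks, remainder 4667.
Within the partial block the first minute is 1800 frames and each further minute 1798, so 2 further minute boundaries passed. Total skipped labels = 18 × 14 + 2 × 2 = 256.
Non-drop label index = 256415 + 256 = 256671; at 30 labels/s that is 02:22:35:21, i.e. DF 02:22:35;21.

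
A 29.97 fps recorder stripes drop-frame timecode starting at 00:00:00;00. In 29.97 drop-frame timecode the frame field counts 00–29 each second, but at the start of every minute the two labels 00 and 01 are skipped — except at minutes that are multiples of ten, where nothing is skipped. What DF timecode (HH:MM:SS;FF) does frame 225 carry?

Ten DF minutes hold 17982 frames, so frame 225 lies in block 0 (frames 0–17981) with 225 frames into that block.
The block's first minute is 1800 frames and the rest 1798 each; 225 frames reaches minute 0, so 0 × 18 + 0 × 2 = 0 labels have been skipped so far.
Adding those back, label number 225 + 0 = 225 at 30 labels/s is 7 s + 15 f = 0 h 0 min 7 s frame 15, i.e. 00:00:07;15.

00:00:07;15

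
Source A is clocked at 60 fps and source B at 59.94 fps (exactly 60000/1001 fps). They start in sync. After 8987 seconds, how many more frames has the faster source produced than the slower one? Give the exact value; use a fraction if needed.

A emits 60 × 8987 = 539220 frames; B emits 60000/1001 × 8987 = 49020000/91.
Difference = 49020/91 frames (≈ 538.6813); B is behind A.

49020/91 frames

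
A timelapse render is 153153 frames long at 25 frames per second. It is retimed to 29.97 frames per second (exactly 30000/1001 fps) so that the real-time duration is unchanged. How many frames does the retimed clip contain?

Target frames = source frames × (target rate / source rate) = 153153 × (30000/1001)/(25) = 153153 × 1200/1001 = 183600.

183600 frames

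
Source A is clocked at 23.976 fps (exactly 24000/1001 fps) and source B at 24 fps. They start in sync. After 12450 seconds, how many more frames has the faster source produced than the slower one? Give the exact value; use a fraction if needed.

298800/1001 frames

A emits 24000/1001 × 12450 = 298800000/1001 frames; B emits 24 × 12450 = 298800.
Difference = 298800/1001 frames (≈ 298.5015); B is ahead of A.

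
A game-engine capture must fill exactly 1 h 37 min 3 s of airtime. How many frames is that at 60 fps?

1 h 37 min 3 s = 5823 s.
Frames = 5823 × 60 = 349380.

349380 frames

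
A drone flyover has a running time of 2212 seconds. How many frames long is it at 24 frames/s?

53088 frames

Frames = 2212 × 24 = 53088.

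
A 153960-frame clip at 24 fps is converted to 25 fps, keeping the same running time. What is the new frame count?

Target frames = source frames × (target rate / source rate) = 153960 × (25)/(24) = 153960 × 25/24 = 160375.

160375 frames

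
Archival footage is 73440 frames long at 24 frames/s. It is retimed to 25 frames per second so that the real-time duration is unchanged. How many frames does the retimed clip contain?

Target frames = source frames × (target rate / source rate) = 73440 × (25)/(24) = 73440 × 25/24 = 76500.

76500 frames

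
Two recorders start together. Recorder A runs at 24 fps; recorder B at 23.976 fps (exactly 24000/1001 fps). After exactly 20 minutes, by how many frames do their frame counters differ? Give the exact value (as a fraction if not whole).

28800/1001 frames

20 min = 1200 s.
A emits 24 × 1200 = 28800 frames; B emits 24000/1001 × 1200 = 28800000/1001.
Difference = 28800/1001 frames (≈ 28.7712); B is behind A.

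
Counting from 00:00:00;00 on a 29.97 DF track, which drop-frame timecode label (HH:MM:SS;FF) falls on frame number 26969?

00:14:59;25

Each 10-minute DF block holds 10 × 60 × 30 − 9 × 2 = 17982 frames. 26969 ÷ 17982 → 1 full block, remainder 8987.
Within the partial block the first minute is 1800 frames and each further minute 1798, so 4 further minute boundaries passed. Total skipped labels = 18 × 1 + 2 × 4 = 26.
Non-drop label index = 26969 + 26 = 26995; at 30 labels/s that is 00:14:59:25, i.e. DF 00:14:59;25.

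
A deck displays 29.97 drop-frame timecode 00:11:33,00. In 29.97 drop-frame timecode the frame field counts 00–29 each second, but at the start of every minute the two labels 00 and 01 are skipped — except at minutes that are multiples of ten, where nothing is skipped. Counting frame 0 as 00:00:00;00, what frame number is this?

Complete 10-minute blocks: 1, each 17982 frames → 17982.
Remaining 1 whole minute in the current block: 1800 + 0 × 1798 = 1800 frames.
Within the current minute: 33 × 30 + 0 − 2 = 988 (labels ;00/;01 skipped at this minute). Total = 17982 + 1800 + 988 = 20770.

20770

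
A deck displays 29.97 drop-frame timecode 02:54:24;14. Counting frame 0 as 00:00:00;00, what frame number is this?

313620

As if non-drop at 30 labels/s: (2 × 3600 + 54 × 60 + 24) × 30 + 14 = 313934.
Minute boundaries passed: 174; those not divisible by 10: 174 − 17 = 157; dropped labels = 2 × 157 = 314.
Actual frame index = 313934 − 314 = 313620.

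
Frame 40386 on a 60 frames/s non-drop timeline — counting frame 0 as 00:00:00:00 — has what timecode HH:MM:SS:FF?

00:11:13:06

40386 ÷ 60 = 673 full seconds, remainder 6 frames.
673 s = 0 h 11 min 13 s.
Timecode: 00:11:13:06.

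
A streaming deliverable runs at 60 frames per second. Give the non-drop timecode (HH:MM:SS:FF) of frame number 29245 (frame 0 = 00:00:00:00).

29245 ÷ 60 = 487 full seconds, remainder 25 frames.
487 s = 0 h 8 min 7 s.
Timecode: 00:08:07:25.

00:08:07:25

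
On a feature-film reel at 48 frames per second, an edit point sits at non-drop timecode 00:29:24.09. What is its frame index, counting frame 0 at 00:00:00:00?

Total seconds to the label: (0 × 3600 + 29 × 60 + 24) = 1764.
Frame index = 1764 × 48 + 9 = 84681.

frame 84681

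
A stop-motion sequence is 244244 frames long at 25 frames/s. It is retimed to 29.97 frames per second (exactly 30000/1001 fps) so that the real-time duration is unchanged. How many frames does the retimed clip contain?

292800 frames

Target frames = source frames × (target rate / source rate) = 244244 × (30000/1001)/(25) = 244244 × 1200/1001 = 292800.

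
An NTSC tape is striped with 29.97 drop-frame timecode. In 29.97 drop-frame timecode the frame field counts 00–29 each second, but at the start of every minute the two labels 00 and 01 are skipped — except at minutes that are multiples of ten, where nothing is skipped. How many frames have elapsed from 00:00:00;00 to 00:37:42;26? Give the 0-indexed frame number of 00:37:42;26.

67818

Complete 10-minute blocks: 3, each 17982 frames → 53946.
Remaining 7 whole minutes in the current block: 1800 + 6 × 1798 = 12588 frames.
Within the current minute: 42 × 30 + 26 − 2 = 1284 (labels ;00/;01 skipped at this minute). Total = 53946 + 12588 + 1284 = 67818.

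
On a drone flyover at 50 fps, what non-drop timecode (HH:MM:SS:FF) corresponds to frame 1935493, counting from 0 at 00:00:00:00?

10:45:09:43

1935493 ÷ 50 = 38709 full seconds, remainder 43 frames.
38709 s = 10 h 45 min 9 s.
Timecode: 10:45:09:43.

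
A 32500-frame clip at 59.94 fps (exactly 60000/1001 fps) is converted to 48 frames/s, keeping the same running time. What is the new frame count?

26026 frames

Target frames = source frames × (target rate / source rate) = 32500 × (48)/(60000/1001) = 32500 × 1001/1250 = 26026.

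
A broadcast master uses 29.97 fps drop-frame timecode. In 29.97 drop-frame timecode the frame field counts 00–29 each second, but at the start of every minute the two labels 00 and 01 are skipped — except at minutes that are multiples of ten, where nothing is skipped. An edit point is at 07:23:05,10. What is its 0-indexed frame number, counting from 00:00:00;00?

Complete 10-minute blocks: 44, each 17982 frames → 791208.
Remaining 3 whole minutes in the current block: 1800 + 2 × 1798 = 5396 frames.
Within the current minute: 5 × 30 + 10 − 2 = 158 (labels ;00/;01 skipped at this minute). Total = 791208 + 5396 + 158 = 796762.

796762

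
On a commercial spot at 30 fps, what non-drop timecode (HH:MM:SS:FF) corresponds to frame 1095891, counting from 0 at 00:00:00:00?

1095891 ÷ 30 = 36529 full seconds, remainder 21 frames.
36529 s = 10 h 8 min 49 s.
Timecode: 10:08:49:21.

10:08:49:21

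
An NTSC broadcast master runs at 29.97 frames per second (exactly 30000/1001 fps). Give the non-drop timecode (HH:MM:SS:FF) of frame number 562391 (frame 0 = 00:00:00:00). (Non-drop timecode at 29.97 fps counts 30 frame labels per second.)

05:12:26:11

562391 ÷ 30 = 18746 full seconds, remainder 11 frames.
18746 s = 5 h 12 min 26 s.
Timecode: 05:12:26:11.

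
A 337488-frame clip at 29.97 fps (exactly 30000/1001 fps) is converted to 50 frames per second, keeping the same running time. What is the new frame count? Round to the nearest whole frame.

563042 frames

Frames at target rate = 337488 × (50) / (30000/1001) = 14076062/25 ≈ 563042.480.
Nearest whole frame: 563042.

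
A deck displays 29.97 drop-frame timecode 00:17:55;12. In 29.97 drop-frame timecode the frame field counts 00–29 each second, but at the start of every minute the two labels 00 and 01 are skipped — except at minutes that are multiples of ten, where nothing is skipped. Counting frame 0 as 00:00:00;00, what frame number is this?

Complete 10-minute blocks: 1, each 17982 frames → 17982.
Remaining 7 whole minutes in the current block: 1800 + 6 × 1798 = 12588 frames.
Within the current minute: 55 × 30 + 12 − 2 = 1660 (labels ;00/;01 skipped at this minute). Total = 17982 + 12588 + 1660 = 32230.

32230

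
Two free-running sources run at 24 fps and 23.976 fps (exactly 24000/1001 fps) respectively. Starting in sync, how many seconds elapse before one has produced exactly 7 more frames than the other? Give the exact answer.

7007/24 seconds

The gap grows by |24000/1001 − 24| = 24/1001 frames per second.
Time for a 7-frame gap: 7 ÷ (24/1001) = 7007/24 s.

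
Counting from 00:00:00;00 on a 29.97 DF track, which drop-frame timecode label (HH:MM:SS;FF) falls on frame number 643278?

05:57:44;02

Ten DF minutes hold 17982 frames, so frame 643278 lies in block 35 (frames 629370–647351) with 13908 frames into that block.
The block's first minute is 1800 frames and the rest 1798 each; 13908 frames reaches minute 7, so 35 × 18 + 7 × 2 = 644 labels have been skipped so far.
Adding those back, label number 643278 + 644 = 643922 at 30 labels/s is 21464 s + 2 f = 5 h 57 min 44 s frame 2, i.e. 05:57:44;02.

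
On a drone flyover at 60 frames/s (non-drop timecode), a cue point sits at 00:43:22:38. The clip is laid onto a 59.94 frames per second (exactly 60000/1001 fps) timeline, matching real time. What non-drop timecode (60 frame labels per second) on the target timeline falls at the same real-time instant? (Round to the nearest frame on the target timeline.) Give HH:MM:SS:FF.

00:43:20:02

Source frame index: (0×3600 + 43×60 + 22) × 60 + 38 = 156158.
Real time: 156158 / (60) = 78079/30 s.
Target frame: (78079/30) × (60000/1001) = 156158000/1001 ≈ 156001.998 → 156002.
At 60 labels/s: frame 156002 → 00:43:20:02.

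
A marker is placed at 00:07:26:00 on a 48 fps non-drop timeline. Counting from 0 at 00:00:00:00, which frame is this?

21408

Total seconds to the label: (0 × 3600 + 7 × 60 + 26) = 446.
Frame index = 446 × 48 + 0 = 21408.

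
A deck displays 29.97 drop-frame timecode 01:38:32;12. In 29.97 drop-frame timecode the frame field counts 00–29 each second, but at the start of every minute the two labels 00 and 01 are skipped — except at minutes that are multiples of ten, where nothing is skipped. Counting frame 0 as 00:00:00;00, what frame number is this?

177194

Complete 10-minute blocks: 9, each 17982 frames → 161838.
Remaining 8 whole minutes in the current block: 1800 + 7 × 1798 = 14386 frames.
Within the current minute: 32 × 30 + 12 − 2 = 970 (labels ;00/;01 skipped at this minute). Total = 161838 + 14386 + 970 = 177194.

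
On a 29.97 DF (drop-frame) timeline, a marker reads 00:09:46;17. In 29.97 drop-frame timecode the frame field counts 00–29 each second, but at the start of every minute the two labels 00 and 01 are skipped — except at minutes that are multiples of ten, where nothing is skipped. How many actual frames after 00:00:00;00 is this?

Complete 10-minute blocks: 0, each 17982 frames → 0.
Remaining 9 whole minutes in the current block: 1800 + 8 × 1798 = 16184 frames.
Within the current minute: 46 × 30 + 17 − 2 = 1395 (labels ;00/;01 skipped at this minute). Total = 0 + 16184 + 1395 = 17579.

17579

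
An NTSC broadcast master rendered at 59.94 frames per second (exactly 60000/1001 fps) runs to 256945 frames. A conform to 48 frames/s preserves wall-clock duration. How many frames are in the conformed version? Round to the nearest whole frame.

Frames at target rate = 256945 × (48) / (60000/1001) = 51440389/250 ≈ 205761.556.
Nearest whole frame: 205762.

205762 frames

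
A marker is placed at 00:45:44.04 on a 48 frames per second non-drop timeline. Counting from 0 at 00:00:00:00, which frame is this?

131716

Total seconds to the label: (0 × 3600 + 45 × 60 + 44) = 2744.
Frame index = 2744 × 48 + 4 = 131716.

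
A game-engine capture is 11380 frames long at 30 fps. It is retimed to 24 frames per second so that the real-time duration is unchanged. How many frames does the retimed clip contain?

Target frames = source frames × (target rate / source rate) = 11380 × (24)/(30) = 11380 × 4/5 = 9104.

9104 frames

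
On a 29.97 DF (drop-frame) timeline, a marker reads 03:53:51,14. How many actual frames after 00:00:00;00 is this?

As if non-drop at 30 labels/s: (3 × 3600 + 53 × 60 + 51) × 30 + 14 = 420944.
Minute boundaries passed: 233; those not divisible by 10: 233 − 23 = 210; dropped labels = 2 × 210 = 420.
Actual frame index = 420944 − 420 = 420524.

420524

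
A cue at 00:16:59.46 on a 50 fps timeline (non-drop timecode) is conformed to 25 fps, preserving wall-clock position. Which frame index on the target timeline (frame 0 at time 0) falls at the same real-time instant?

frame 25498

Source frame index: (0×3600 + 16×60 + 59) × 50 + 46 = 50996.
Real time: 50996 / (50) = 25498/25 s.
Target frame: (25498/25) × (25) = 25498.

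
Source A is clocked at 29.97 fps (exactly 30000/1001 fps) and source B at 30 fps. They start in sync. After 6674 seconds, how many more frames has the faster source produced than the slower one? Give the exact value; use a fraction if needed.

200220/1001 frames

A emits 30000/1001 × 6674 = 200220000/1001 frames; B emits 30 × 6674 = 200220.
Difference = 200220/1001 frames (≈ 200.0200); B is ahead of A.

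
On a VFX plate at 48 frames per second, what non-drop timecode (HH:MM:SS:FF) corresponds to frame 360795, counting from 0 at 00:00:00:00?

360795 ÷ 48 = 7516 full seconds, remainder 27 frames.
7516 s = 2 h 5 min 16 s.
Timecode: 02:05:16:27.

02:05:16:27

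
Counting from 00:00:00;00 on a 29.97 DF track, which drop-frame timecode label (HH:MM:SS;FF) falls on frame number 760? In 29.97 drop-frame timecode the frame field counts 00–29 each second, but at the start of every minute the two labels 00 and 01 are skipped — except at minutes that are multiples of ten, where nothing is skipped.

Ten DF minutes hold 17982 frames, so frame 760 lies in block 0 (frames 0–17981) with 760 frames into that block.
The block's first minute is 1800 frames and the rest 1798 each; 760 frames reaches minute 0, so 0 × 18 + 0 × 2 = 0 labels have been skipped so far.
Adding those back, label number 760 + 0 = 760 at 30 labels/s is 25 s + 10 f = 0 h 0 min 25 s frame 10, i.e. 00:00:25;10.

00:00:25;10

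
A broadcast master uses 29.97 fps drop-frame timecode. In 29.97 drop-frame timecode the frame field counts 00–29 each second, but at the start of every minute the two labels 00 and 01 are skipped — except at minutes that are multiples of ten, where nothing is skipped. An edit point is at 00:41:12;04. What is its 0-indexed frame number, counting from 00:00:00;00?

Complete 10-minute blocks: 4, each 17982 frames → 71928.
Remaining 1 whole minute in the current block: 1800 + 0 × 1798 = 1800 frames.
Within the current minute: 12 × 30 + 4 − 2 = 362 (labels ;00/;01 skipped at this minute). Total = 71928 + 1800 + 362 = 74090.

74090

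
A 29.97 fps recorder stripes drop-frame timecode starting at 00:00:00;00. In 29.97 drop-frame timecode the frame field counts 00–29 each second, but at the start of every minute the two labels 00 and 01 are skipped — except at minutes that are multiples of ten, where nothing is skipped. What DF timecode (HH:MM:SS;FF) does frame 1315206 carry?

12:11:24;02

Each 10-minute DF block holds 10 × 60 × 30 − 9 × 2 = 17982 frames. 1315206 ÷ 17982 → 73 full blocks, remainder 2520.
Within the partial block the first minute is 1800 frames and each further minute 1798, so 1 further minute boundary passed. Total skipped labels = 18 × 73 + 2 × 1 = 1316.
Non-drop label index = 1315206 + 1316 = 1316522; at 30 labels/s that is 12:11:24:02, i.e. DF 12:11:24;02.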